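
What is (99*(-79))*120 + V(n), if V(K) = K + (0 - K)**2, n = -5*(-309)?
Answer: 1450050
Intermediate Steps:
n = 1545
V(K) = K + K**2 (V(K) = K + (-K)**2 = K + K**2)
(99*(-79))*120 + V(n) = (99*(-79))*120 + 1545*(1 + 1545) = -7821*120 + 1545*1546 = -938520 + 2388570 = 1450050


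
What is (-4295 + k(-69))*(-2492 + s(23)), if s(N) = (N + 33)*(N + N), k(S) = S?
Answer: -366576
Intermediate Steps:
s(N) = 2*N*(33 + N) (s(N) = (33 + N)*(2*N) = 2*N*(33 + N))
(-4295 + k(-69))*(-2492 + s(23)) = (-4295 - 69)*(-2492 + 2*23*(33 + 23)) = -4364*(-2492 + 2*23*56) = -4364*(-2492 + 2576) = -4364*84 = -366576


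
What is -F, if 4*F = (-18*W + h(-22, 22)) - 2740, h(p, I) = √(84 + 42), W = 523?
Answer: 6077/2 - 3*√14/4 ≈ 3035.7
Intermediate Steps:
h(p, I) = 3*√14 (h(p, I) = √126 = 3*√14)
F = -6077/2 + 3*√14/4 (F = ((-18*523 + 3*√14) - 2740)/4 = ((-9414 + 3*√14) - 2740)/4 = (-12154 + 3*√14)/4 = -6077/2 + 3*√14/4 ≈ -3035.7)
-F = -(-6077/2 + 3*√14/4) = 6077/2 - 3*√14/4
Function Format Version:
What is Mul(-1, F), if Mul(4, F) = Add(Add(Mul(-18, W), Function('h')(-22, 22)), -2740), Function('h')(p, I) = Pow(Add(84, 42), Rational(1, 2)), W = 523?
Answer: Add(Rational(6077, 2), Mul(Rational(-3, 4), Pow(14, Rational(1, 2)))) ≈ 3035.7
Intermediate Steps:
Function('h')(p, I) = Mul(3, Pow(14, Rational(1, 2))) (Function('h')(p, I) = Pow(126, Rational(1, 2)) = Mul(3, Pow(14, Rational(1, 2))))
F = Add(Rational(-6077, 2), Mul(Rational(3, 4), Pow(14, Rational(1, 2)))) (F = Mul(Rational(1, 4), Add(Add(Mul(-18, 523), Mul(3, Pow(14, Rational(1, 2)))), -2740)) = Mul(Rational(1, 4), Add(Add(-9414, Mul(3, Pow(14, Rational(1, 2)))), -2740)) = Mul(Rational(1, 4), Add(-12154, Mul(3, Pow(14, Rational(1, 2))))) = Add(Rational(-6077, 2), Mul(Rational(3, 4), Pow(14, Rational(1, 2)))) ≈ -3035.7)
Mul(-1, F) = Mul(-1, Add(Rational(-6077, 2), Mul(Rational(3, 4), Pow(14, Rational(1, 2))))) = Add(Rational(6077, 2), Mul(Rational(-3, 4), Pow(14, Rational(1, 2))))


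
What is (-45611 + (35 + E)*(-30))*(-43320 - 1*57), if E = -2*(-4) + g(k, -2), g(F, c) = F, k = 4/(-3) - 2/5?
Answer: 2032169073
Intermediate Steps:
k = -26/15 (k = 4*(-⅓) - 2*⅕ = -4/3 - ⅖ = -26/15 ≈ -1.7333)
E = 94/15 (E = -2*(-4) - 26/15 = 8 - 26/15 = 94/15 ≈ 6.2667)
(-45611 + (35 + E)*(-30))*(-43320 - 1*57) = (-45611 + (35 + 94/15)*(-30))*(-43320 - 1*57) = (-45611 + (619/15)*(-30))*(-43320 - 57) = (-45611 - 1238)*(-43377) = -46849*(-43377) = 2032169073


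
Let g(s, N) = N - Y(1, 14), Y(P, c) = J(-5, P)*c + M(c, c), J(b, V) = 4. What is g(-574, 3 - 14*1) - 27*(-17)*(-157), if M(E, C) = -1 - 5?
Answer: -72124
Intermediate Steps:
M(E, C) = -6
Y(P, c) = -6 + 4*c (Y(P, c) = 4*c - 6 = -6 + 4*c)
g(s, N) = -50 + N (g(s, N) = N - (-6 + 4*14) = N - (-6 + 56) = N - 1*50 = N - 50 = -50 + N)
g(-574, 3 - 14*1) - 27*(-17)*(-157) = (-50 + (3 - 14*1)) - 27*(-17)*(-157) = (-50 + (3 - 14)) + 459*(-157) = (-50 - 11) - 72063 = -61 - 72063 = -72124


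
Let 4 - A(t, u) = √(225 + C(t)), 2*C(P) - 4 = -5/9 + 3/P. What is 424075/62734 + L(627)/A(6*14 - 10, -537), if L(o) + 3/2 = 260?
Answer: 2967171253/1600908946 - 141*√11174777/25519 ≈ -16.617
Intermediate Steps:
C(P) = 31/18 + 3/(2*P) (C(P) = 2 + (-5/9 + 3/P)/2 = 2 + (-5/18 + 3/(2*P)) = 31/18 + 3/(2*P))
L(o) = 517/2 (L(o) = -3/2 + 260 = 517/2)
A(t, u) = 4 - √(225 + (27 + 31*t)/(18*t))
424075/62734 + L(627)/A(6*14 - 10, -537) = 424075/62734 + 517/(2*(4 - √(8162 + 54/(6*14 - 10))/6)) = 424075*(1/62734) + 517/(2*(4 - √(8162 + 54/(84 - 10))/6)) = 424075/62734 + 517/(2*(4 - √(8162 + 54/74)/6)) = 424075/62734 + 517/(2*(4 - √(8162 + 54*(1/74))/6)) = 424075/62734 + 517/(2*(4 - √(8162 + 27/37)/6)) = 424075/62734 + 517/(2*(4 - √11174777/222))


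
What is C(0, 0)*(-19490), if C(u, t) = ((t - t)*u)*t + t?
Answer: 0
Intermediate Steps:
C(u, t) = t (C(u, t) = (0*u)*t + t = 0*t + t = 0 + t = t)
C(0, 0)*(-19490) = 0*(-19490) = 0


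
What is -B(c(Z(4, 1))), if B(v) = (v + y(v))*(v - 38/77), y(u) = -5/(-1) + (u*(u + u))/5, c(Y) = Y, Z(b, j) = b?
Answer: -54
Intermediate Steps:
y(u) = 5 + 2*u**2/5 (y(u) = -5*(-1) + (u*(2*u))*(1/5) = 5 + (2*u**2)*(1/5) = 5 + 2*u**2/5)
B(v) = (-38/77 + v)*(5 + v + 2*v**2/5) (B(v) = (v + (5 + 2*v**2/5))*(v - 38/77) = (5 + v + 2*v**2/5)*(v - 38*1/77) = (5 + v + 2*v**2/5)*(v - 38/77) = (5 + v + 2*v**2/5)*(-38/77 + v) = (-38/77 + v)*(5 + v + 2*v**2/5))
-B(c(Z(4, 1))) = -(-190/77 + (2/5)*4**3 + (309/385)*4**2 + (347/77)*4) = -(-190/77 + (2/5)*64 + (309/385)*16 + 1388/77) = -(-190/77 + 128/5 + 4944/385 + 1388/77) = -1*54 = -54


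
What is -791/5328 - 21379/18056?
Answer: -433073/325008 ≈ -1.3325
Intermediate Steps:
-791/5328 - 21379/18056 = -433073/325008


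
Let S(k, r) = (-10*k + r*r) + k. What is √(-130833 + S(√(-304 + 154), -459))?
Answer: 3*√(8872 - 5*I*√6) ≈ 282.57 - 0.19504*I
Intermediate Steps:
S(k, r) = r² - 9*k (S(k, r) = (-10*k + r²) + k = (r² - 10*k) + k = r² - 9*k)
√(-130833 + S(√(-304 + 154), -459)) = √(-130833 + ((-459)² - 9*√(-304 + 154))) = √(-130833 + (210681 - 45*I*√6)) = √(79848 - 45*I*√6)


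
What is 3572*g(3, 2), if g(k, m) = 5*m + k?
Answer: 46436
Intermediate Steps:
g(k, m) = k + 5*m
3572*g(3, 2) = 3572*(3 + 5*2) = 3572*(3 + 10) = 3572*13 = 46436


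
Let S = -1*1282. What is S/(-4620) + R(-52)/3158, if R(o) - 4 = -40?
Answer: 970559/3647490 ≈ 0.26609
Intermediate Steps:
S = -1282
R(o) = -36 (R(o) = 4 - 40 = -36)
S/(-4620) + R(-52)/3158 = -1282/(-4620) - 36/3158 = -1282*(-1/4620) - 36*1/3158 = 641/2310 - 18/1579 = 970559/3647490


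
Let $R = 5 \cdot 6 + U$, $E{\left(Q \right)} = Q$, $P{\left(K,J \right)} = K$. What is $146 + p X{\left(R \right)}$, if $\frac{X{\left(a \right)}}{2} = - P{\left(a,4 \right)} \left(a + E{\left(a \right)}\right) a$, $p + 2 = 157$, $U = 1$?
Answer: $-18470274$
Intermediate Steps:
$p = 155$ ($p = -2 + 157 = 155$)
$R = 31$ ($R = 5 \cdot 6 + 1 = 30 + 1 = 31$)
$X{\left(a \right)} = - 4 a^{3}$ ($X{\left(a \right)} = 2 \left(- a \left(a + a\right) a\right) = 2 \left(- a 2 a a\right) = 2 \left(- a 2 a^{2}\right) = 2 \left(- 2 a^{3}\right) = - 4 a^{3}$)
$146 + p X{\left(R \right)} = 146 + 155 \left(- 4 \cdot 31^{3}\right) = 146 + 155 \left(\left(-4\right) 29791\right) = 146 + 155 \left(-119164\right) = 146 - 18470420 = -18470274$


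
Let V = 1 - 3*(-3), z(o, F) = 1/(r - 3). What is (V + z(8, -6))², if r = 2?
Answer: 81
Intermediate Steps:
z(o, F) = -1 (z(o, F) = 1/(2 - 3) = 1/(-1) = -1)
V = 10 (V = 1 + 9 = 10)
(V + z(8, -6))² = (10 - 1)² = 9² = 81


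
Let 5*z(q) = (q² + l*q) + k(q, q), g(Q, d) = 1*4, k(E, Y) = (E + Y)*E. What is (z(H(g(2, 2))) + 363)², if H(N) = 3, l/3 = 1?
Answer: 3426201/25 ≈ 1.3705e+5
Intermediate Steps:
l = 3 (l = 3*1 = 3)
k(E, Y) = E*(E + Y)
g(Q, d) = 4
z(q) = 3*q/5 + 3*q²/5 (z(q) = ((q² + 3*q) + q*(q + q))/5 = ((q² + 3*q) + q*(2*q))/5 = ((q² + 3*q) + 2*q²)/5 = (3*q + 3*q²)/5 = 3*q/5 + 3*q²/5)
(z(H(g(2, 2))) + 363)² = ((⅗)*3*(1 + 3) + 363)² = ((⅗)*3*4 + 363)² = (36/5 + 363)² = (1851/5)² = 3426201/25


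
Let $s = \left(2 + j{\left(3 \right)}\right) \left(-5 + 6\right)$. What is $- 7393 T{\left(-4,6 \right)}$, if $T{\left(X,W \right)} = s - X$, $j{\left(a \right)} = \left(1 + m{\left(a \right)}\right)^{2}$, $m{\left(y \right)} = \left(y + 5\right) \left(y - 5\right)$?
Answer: $-1707783$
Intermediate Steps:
$m{\left(y \right)} = \left(-5 + y\right) \left(5 + y\right)$ ($m{\left(y \right)} = \left(5 + y\right) \left(-5 + y\right) = \left(-5 + y\right) \left(5 + y\right)$)
$j{\left(a \right)} = \left(-24 + a^{2}\right)^{2}$ ($j{\left(a \right)} = \left(1 + \left(-25 + a^{2}\right)\right)^{2} = \left(-24 + a^{2}\right)^{2}$)
$s = 227$ ($s = \left(2 + \left(-24 + 3^{2}\right)^{2}\right) \left(-5 + 6\right) = \left(2 + \left(-24 + 9\right)^{2}\right) 1 = \left(2 + \left(-15\right)^{2}\right) 1 = \left(2 + 225\right) 1 = 227 \cdot 1 = 227$)
$T{\left(X,W \right)} = 227 - X$
$- 7393 T{\left(-4,6 \right)} = - 7393 \left(227 - -4\right) = - 7393 \left(227 + 4\right) = \left(-7393\right) 231 = -1707783$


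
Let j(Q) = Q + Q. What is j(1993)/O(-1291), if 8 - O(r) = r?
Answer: 3986/1299 ≈ 3.0685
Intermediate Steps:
O(r) = 8 - r
j(Q) = 2*Q
j(1993)/O(-1291) = (2*1993)/(8 - 1*(-1291)) = 3986/(8 + 1291) = 3986/1299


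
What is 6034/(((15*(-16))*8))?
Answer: -3017/960 ≈ -3.1427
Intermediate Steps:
6034/(((15*(-16))*8)) = 6034/((-240*8)) = 6034/(-1920) = 6034*(-1/1920) = -3017/960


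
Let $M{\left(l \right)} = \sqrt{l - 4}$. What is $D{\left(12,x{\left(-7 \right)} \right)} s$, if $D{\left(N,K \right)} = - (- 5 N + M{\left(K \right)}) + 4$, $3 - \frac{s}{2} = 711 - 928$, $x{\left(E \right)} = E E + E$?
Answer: $28160 - 440 \sqrt{38} \approx 25448.0$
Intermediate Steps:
$M{\left(l \right)} = \sqrt{-4 + l}$
$x{\left(E \right)} = E + E^{2}$ ($x{\left(E \right)} = E^{2} + E = E + E^{2}$)
$s = 440$ ($s = 6 - 2 \left(711 - 928\right) = 6 - -434 = 6 + 434 = 440$)
$D{\left(N,K \right)} = 4 - \sqrt{-4 + K} + 5 N$ ($D{\left(N,K \right)} = - (- 5 N + \sqrt{-4 + K}) + 4 = - (\sqrt{-4 + K} - 5 N) + 4 = \left(- \sqrt{-4 + K} + 5 N\right) + 4 = 4 - \sqrt{-4 + K} + 5 N$)
$D{\left(12,x{\left(-7 \right)} \right)} s = \left(4 - \sqrt{-4 - 7 \left(1 - 7\right)} + 5 \cdot 12\right) 440 = \left(4 - \sqrt{-4 - -42} + 60\right) 440 = \left(4 - \sqrt{-4 + 42} + 60\right) 440 = \left(4 - \sqrt{38} + 60\right) 440 = \left(64 - \sqrt{38}\right) 440 = 28160 - 440 \sqrt{38}$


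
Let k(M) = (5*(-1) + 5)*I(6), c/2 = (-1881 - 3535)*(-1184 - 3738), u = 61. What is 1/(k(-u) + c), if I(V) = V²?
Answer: 1/53315104 ≈ 1.8756e-8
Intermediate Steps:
c = 53315104 (c = 2*((-1881 - 3535)*(-1184 - 3738)) = 2*(-5416*(-4922)) = 2*26657552 = 53315104)
k(M) = 0 (k(M) = (5*(-1) + 5)*6² = (-5 + 5)*36 = 0*36 = 0)
1/(k(-u) + c) = 1/(0 + 53315104) = 1/53315104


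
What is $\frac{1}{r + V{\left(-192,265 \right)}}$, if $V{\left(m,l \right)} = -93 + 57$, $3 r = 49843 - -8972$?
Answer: $\frac{1}{19569} \approx 5.1101 \cdot 10^{-5}$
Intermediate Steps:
$r = 19605$ ($r = \frac{49843 - -8972}{3} = \frac{49843 + 8972}{3} = \frac{1}{3} \cdot 58815 = 19605$)
$V{\left(m,l \right)} = -36$
$\frac{1}{r + V{\left(-192,265 \right)}} = \frac{1}{19605 - 36} = \frac{1}{19569}$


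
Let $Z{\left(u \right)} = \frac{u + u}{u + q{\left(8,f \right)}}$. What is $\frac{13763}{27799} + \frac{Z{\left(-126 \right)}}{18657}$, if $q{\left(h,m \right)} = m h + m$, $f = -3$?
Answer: $\frac{4365975319}{8816981031} \approx 0.49518$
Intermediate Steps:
$q{\left(h,m \right)} = m + h m$ ($q{\left(h,m \right)} = h m + m = m + h m$)
$Z{\left(u \right)} = \frac{2 u}{-27 + u}$ ($Z{\left(u \right)} = \frac{u + u}{u - 3 \left(1 + 8\right)} = \frac{2 u}{u - 27} = \frac{2 u}{-27 + u}$)
$\frac{13763}{27799} + \frac{Z{\left(-126 \right)}}{18657} = \frac{13763}{27799} + \frac{2 \left(-126\right) \frac{1}{-27 - 126}}{18657} = 13763 \cdot \frac{1}{27799} + 2 \left(-126\right) \frac{1}{-153} \cdot \frac{1}{18657} = \frac{13763}{27799} + 2 \left(-126\right) \left(- \frac{1}{153}\right) \frac{1}{18657} = \frac{13763}{27799} + \frac{28}{17} \cdot \frac{1}{18657} = \frac{13763}{27799} + \frac{28}{317169} = \frac{4365975319}{8816981031}$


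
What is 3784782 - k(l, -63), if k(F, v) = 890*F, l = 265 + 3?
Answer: 3546262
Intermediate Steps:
l = 268
3784782 - k(l, -63) = 3784782 - 890*268 = 3784782 - 1*238520 = 3784782 - 238520 = 3546262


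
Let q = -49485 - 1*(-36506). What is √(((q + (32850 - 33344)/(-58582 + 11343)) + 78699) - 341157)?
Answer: I*√614644010542811/47239 ≈ 524.82*I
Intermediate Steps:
q = -12979 (q = -49485 + 36506 = -12979)
√(((q + (32850 - 33344)/(-58582 + 11343)) + 78699) - 341157) = √(((-12979 + (32850 - 33344)/(-58582 + 11343)) + 78699) - 341157) = √(((-12979 - 494/(-47239)) + 78699) - 341157) = √(((-12979 - 494*(-1/47239)) + 78699) - 341157) = √(((-12979 + 494/47239) + 78699) - 341157) = √((-613114487/47239 + 78699) - 341157) = √(3104547574/47239 - 341157) = √(-13011367949/47239) = I*√614644010542811/47239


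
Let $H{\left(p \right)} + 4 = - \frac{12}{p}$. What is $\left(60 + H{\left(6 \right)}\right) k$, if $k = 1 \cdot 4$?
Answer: $216$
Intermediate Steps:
$H{\left(p \right)} = -4 - \frac{12}{p}$
$k = 4$
$\left(60 + H{\left(6 \right)}\right) k = \left(60 - \left(4 + \frac{12}{6}\right)\right) 4 = \left(60 - 6\right) 4 = 54 \cdot 4 = 216$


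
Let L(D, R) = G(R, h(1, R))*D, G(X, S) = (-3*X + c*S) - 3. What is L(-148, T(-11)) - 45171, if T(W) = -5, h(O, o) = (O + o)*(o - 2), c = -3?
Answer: -34515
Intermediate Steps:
h(O, o) = (-2 + o)*(O + o) (h(O, o) = (O + o)*(-2 + o) = (-2 + o)*(O + o))
G(X, S) = -3 - 3*S - 3*X (G(X, S) = (-3*X - 3*S) - 3 = (-3*S - 3*X) - 3 = -3 - 3*S - 3*X)
L(D, R) = D*(3 - 3*R²) (L(D, R) = (-3 - 3*(R² - 2*1 - 2*R + 1*R) - 3*R)*D = (-3 - 3*(R² - 2 - 2*R + R) - 3*R)*D = (-3 - 3*(-2 + R² - R) - 3*R)*D = (-3 + (6 - 3*R² + 3*R) - 3*R)*D = (3 - 3*R²)*D = D*(3 - 3*R²))
L(-148, T(-11)) - 45171 = 3*(-148)*(1 - 1*(-5)²) - 45171 = 3*(-148)*(1 - 1*25) - 45171 = 3*(-148)*(1 - 25) - 45171 = 3*(-148)*(-24) - 45171 = 10656 - 45171 = -34515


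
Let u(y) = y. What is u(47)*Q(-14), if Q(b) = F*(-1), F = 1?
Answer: -47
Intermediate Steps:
Q(b) = -1 (Q(b) = 1*(-1) = -1)
u(47)*Q(-14) = 47*(-1) = -47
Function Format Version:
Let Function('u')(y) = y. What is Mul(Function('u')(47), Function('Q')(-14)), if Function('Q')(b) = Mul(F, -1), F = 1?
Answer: -47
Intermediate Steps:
Function('Q')(b) = -1 (Function('Q')(b) = Mul(1, -1) = -1)
Mul(Function('u')(47), Function('Q')(-14)) = Mul(47, -1) = -47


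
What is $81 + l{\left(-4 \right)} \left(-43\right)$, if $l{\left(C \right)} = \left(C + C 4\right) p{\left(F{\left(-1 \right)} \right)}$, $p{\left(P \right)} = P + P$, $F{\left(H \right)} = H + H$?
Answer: $-3359$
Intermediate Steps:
$F{\left(H \right)} = 2 H$
$p{\left(P \right)} = 2 P$
$l{\left(C \right)} = - 20 C$ ($l{\left(C \right)} = \left(C + C 4\right) 2 \cdot 2 \left(-1\right) = \left(C + 4 C\right) 2 \left(-2\right) = 5 C \left(-4\right) = - 20 C$)
$81 + l{\left(-4 \right)} \left(-43\right) = 81 + \left(-20\right) \left(-4\right) \left(-43\right) = 81 + 80 \left(-43\right) = 81 - 3440 = -3359$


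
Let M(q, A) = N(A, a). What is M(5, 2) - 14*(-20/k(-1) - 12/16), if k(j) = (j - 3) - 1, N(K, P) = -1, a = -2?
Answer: -93/2 ≈ -46.500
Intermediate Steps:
k(j) = -4 + j (k(j) = (-3 + j) - 1 = -4 + j)
M(q, A) = -1
M(5, 2) - 14*(-20/k(-1) - 12/16) = -1 - 14*(-20/(-4 - 1) - 12/16) = -1 - 14*(-20/(-5) - 12*1/16) = -1 - 14*(-20*(-1/5) - 3/4) = -1 - 14*(4 - 3/4) = -1 - 14*13/4 = -1 - 91/2 = -93/2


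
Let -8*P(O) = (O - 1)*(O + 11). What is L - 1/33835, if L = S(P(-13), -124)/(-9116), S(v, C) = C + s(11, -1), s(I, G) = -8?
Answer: 1114276/77109965 ≈ 0.014450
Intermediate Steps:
P(O) = -(-1 + O)*(11 + O)/8 (P(O) = -(O - 1)*(O + 11)/8 = -(-1 + O)*(11 + O)/8)
S(v, C) = -8 + C (S(v, C) = C - 8 = -8 + C)
L = 33/2279 (L = (-8 - 124)/(-9116) = -132*(-1/9116) = 33/2279 ≈ 0.014480)
L - 1/33835 = 33/2279 - 1/33835 = 1114276/77109965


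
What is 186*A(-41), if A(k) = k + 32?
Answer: -1674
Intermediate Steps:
A(k) = 32 + k
186*A(-41) = 186*(32 - 41) = 186*(-9) = -1674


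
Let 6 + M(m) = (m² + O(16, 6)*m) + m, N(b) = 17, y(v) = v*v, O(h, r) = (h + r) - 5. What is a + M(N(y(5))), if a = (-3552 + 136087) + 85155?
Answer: 218279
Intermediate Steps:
O(h, r) = -5 + h + r
y(v) = v²
M(m) = -6 + m² + 18*m (M(m) = -6 + ((m² + (-5 + 16 + 6)*m) + m) = -6 + ((m² + 17*m) + m) = -6 + (m² + 18*m) = -6 + m² + 18*m)
a = 217690 (a = 132535 + 85155 = 217690)
a + M(N(y(5))) = 217690 + (-6 + 17² + 18*17) = 217690 + (-6 + 289 + 306) = 217690 + 589 = 218279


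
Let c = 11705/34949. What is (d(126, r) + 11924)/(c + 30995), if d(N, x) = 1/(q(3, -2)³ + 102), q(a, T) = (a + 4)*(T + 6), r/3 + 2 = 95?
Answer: 3063534942751/7963375647280 ≈ 0.38470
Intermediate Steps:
r = 279 (r = -6 + 3*95 = -6 + 285 = 279)
q(a, T) = (4 + a)*(6 + T)
c = 11705/34949 (c = 11705*(1/34949) = 11705/34949 ≈ 0.33492)
d(N, x) = 1/22054 (d(N, x) = 1/((24 + 4*(-2) + 6*3 - 2*3)³ + 102) = 1/((24 - 8 + 18 - 6)³ + 102) = 1/(28³ + 102) = 1/(21952 + 102) = 1/22054)
(d(126, r) + 11924)/(c + 30995) = (1/22054 + 11924)/(11705/34949 + 30995) = 262971897/(22054*(1083255960/34949)) = (262971897/22054)*(34949/1083255960) = 3063534942751/7963375647280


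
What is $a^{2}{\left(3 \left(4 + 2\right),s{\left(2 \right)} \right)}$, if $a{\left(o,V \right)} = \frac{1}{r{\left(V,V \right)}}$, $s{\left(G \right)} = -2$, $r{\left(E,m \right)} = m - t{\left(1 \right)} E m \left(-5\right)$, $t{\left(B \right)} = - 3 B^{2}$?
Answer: $\frac{1}{3844} \approx 0.00026015$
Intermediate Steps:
$r{\left(E,m \right)} = m - 15 E m$ ($r{\left(E,m \right)} = m - - 3 \cdot 1^{2} E m \left(-5\right) = m - \left(-3\right) 1 E m \left(-5\right) = m - - 3 E m \left(-5\right) = m - 15 E m$)
$a{\left(o,V \right)} = \frac{1}{V \left(1 - 15 V\right)}$
$a^{2}{\left(3 \left(4 + 2\right),s{\left(2 \right)} \right)} = \left(\frac{1}{\left(-2\right) \left(1 - -30\right)}\right)^{2} = \left(- \frac{1}{2 \left(1 + 30\right)}\right)^{2} = \left(- \frac{1}{2 \cdot 31}\right)^{2} = \left(\left(- \frac{1}{2}\right) \frac{1}{31}\right)^{2} = \left(- \frac{1}{62}\right)^{2} = \frac{1}{3844}$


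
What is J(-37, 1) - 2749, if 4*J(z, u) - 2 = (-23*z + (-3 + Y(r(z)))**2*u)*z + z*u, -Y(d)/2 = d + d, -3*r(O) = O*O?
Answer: -1106241955/36 ≈ -3.0729e+7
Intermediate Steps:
r(O) = -O**2/3 (r(O) = -O*O/3 = -O**2/3)
Y(d) = -4*d (Y(d) = -2*(d + d) = -4*d)
J(z, u) = 1/2 + u*z/4 + z*(-23*z + u*(-3 + 4*z**2/3)**2)/4 (J(z, u) = 1/2 + ((-23*z + (-3 - (-4)*z**2/3)**2*u)*z + z*u)/4 = 1/2 + ((-23*z + (-3 + 4*z**2/3)**2*u)*z + u*z)/4 = 1/2 + ((-23*z + u*(-3 + 4*z**2/3)**2)*z + u*z)/4 = 1/2 + (z*(-23*z + u*(-3 + 4*z**2/3)**2) + u*z)/4 = 1/2 + (u*z + z*(-23*z + u*(-3 + 4*z**2/3)**2))/4 = 1/2 + (u*z/4 + z*(-23*z + u*(-3 + 4*z**2/3)**2)/4) = 1/2 + u*z/4 + z*(-23*z + u*(-3 + 4*z**2/3)**2)/4)
J(-37, 1) - 2749 = (1/2 - 23/4*(-37)**2 + (1/4)*1*(-37) + (1/36)*1*(-37)*(9 - 4*(-37)**2)**2) - 2749 = (1/2 - 23/4*1369 - 37/4 + (1/36)*1*(-37)*(9 - 4*1369)**2) - 2749 = (1/2 - 31487/4 - 37/4 + (1/36)*1*(-37)*(9 - 5476)**2) - 2749 = (1/2 - 31487/4 - 37/4 + (1/36)*1*(-37)*(-5467)**2) - 2749 = (1/2 - 31487/4 - 37/4 + (1/36)*1*(-37)*29888089) - 2749 = (1/2 - 31487/4 - 37/4 - 1105859293/36) - 2749 = -1106142991/36 - 2749 = -1106241955/36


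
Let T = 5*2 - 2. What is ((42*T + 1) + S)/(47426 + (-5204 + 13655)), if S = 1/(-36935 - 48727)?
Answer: 28868093/4786535574 ≈ 0.0060311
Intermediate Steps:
S = -1/85662 (S = 1/(-85662) = -1/85662 ≈ -1.1674e-5)
T = 8 (T = 10 - 2 = 8)
((42*T + 1) + S)/(47426 + (-5204 + 13655)) = ((42*8 + 1) - 1/85662)/(47426 + (-5204 + 13655)) = ((336 + 1) - 1/85662)/(47426 + 8451) = (337 - 1/85662)/55877 = (28868093/85662)*(1/55877) = 28868093/4786535574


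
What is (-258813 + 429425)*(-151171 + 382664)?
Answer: 39495483716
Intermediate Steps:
(-258813 + 429425)*(-151171 + 382664) = 170612*231493 = 39495483716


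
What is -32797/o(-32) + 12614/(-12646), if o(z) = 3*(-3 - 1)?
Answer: 207299747/75876 ≈ 2732.1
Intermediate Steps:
o(z) = -12 (o(z) = 3*(-4) = -12)
-32797/o(-32) + 12614/(-12646) = -32797/(-12) + 12614/(-12646) = -32797*(-1/12) + 12614*(-1/12646) = 32797/12 - 6307/6323 = 207299747/75876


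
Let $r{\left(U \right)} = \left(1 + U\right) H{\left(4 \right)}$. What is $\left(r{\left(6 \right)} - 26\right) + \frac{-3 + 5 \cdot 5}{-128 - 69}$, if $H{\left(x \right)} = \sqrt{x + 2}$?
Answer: $- \frac{5144}{197} + 7 \sqrt{6} \approx -8.9652$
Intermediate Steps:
$H{\left(x \right)} = \sqrt{2 + x}$
$r{\left(U \right)} = \sqrt{6} \left(1 + U\right)$ ($r{\left(U \right)} = \left(1 + U\right) \sqrt{2 + 4} = \left(1 + U\right) \sqrt{6} = \sqrt{6} \left(1 + U\right)$)
$\left(r{\left(6 \right)} - 26\right) + \frac{-3 + 5 \cdot 5}{-128 - 69} = \left(\sqrt{6} \left(1 + 6\right) - 26\right) + \frac{-3 + 5 \cdot 5}{-128 - 69} = \left(\sqrt{6} \cdot 7 - 26\right) + \frac{-3 + 25}{-197} = \left(7 \sqrt{6} - 26\right) + 22 \left(- \frac{1}{197}\right) = \left(-26 + 7 \sqrt{6}\right) - \frac{22}{197} = - \frac{5144}{197} + 7 \sqrt{6}$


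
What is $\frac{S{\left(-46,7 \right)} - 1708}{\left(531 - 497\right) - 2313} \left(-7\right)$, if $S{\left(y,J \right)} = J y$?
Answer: $- \frac{14210}{2279} \approx -6.2352$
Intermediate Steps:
$\frac{S{\left(-46,7 \right)} - 1708}{\left(531 - 497\right) - 2313} \left(-7\right) = \frac{7 \left(-46\right) - 1708}{\left(531 - 497\right) - 2313} \left(-7\right) = \frac{-322 - 1708}{34 - 2313} \left(-7\right) = - \frac{2030}{-2279} \left(-7\right) = \left(-2030\right) \left(- \frac{1}{2279}\right) \left(-7\right) = \frac{2030}{2279} \left(-7\right) = - \frac{14210}{2279}$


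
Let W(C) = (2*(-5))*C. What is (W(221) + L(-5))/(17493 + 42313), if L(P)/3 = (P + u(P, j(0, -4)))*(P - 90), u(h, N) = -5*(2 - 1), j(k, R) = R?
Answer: 320/29903 ≈ 0.010701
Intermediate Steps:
u(h, N) = -5 (u(h, N) = -5*1 = -5)
L(P) = 3*(-90 + P)*(-5 + P) (L(P) = 3*((P - 5)*(P - 90)) = 3*((-5 + P)*(-90 + P)) = 3*((-90 + P)*(-5 + P)) = 3*(-90 + P)*(-5 + P))
W(C) = -10*C
(W(221) + L(-5))/(17493 + 42313) = (-10*221 + (1350 - 285*(-5) + 3*(-5)**2))/(17493 + 42313) = (-2210 + (1350 + 1425 + 3*25))/59806 = (-2210 + (1350 + 1425 + 75))*(1/59806) = (-2210 + 2850)*(1/59806) = 640*(1/59806) = 320/29903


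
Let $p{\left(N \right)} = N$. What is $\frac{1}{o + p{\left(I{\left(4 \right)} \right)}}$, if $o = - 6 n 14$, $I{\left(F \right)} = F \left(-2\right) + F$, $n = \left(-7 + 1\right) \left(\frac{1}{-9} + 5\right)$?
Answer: $\frac{1}{2460} \approx 0.0004065$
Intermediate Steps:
$n = - \frac{88}{3}$ ($n = - 6 \left(- \frac{1}{9} + 5\right) = \left(-6\right) \frac{44}{9} = - \frac{88}{3} \approx -29.333$)
$I{\left(F \right)} = - F$ ($I{\left(F \right)} = - 2 F + F = - F$)
$o = 2464$ ($o = \left(-6\right) \left(- \frac{88}{3}\right) 14 = 176 \cdot 14 = 2464$)
$\frac{1}{o + p{\left(I{\left(4 \right)} \right)}} = \frac{1}{2464 - 4} = \frac{1}{2460}$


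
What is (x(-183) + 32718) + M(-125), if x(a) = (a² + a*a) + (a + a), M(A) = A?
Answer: 99205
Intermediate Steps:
x(a) = 2*a + 2*a² (x(a) = (a² + a²) + 2*a = 2*a² + 2*a = 2*a + 2*a²)
(x(-183) + 32718) + M(-125) = (2*(-183)*(1 - 183) + 32718) - 125 = (2*(-183)*(-182) + 32718) - 125 = (66612 + 32718) - 125 = 99330 - 125 = 99205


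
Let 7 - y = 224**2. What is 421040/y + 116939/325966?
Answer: -131378011949/16353388254 ≈ -8.0337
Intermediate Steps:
y = -50169 (y = 7 - 1*224**2 = 7 - 1*50176 = 7 - 50176 = -50169)
421040/y + 116939/325966 = 421040/(-50169) + 116939/325966 = 421040*(-1/50169) + 116939*(1/325966) = -421040/50169 + 116939/325966 = -131378011949/16353388254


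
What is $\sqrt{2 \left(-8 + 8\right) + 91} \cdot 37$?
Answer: $37 \sqrt{91} \approx 352.96$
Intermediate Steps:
$\sqrt{2 \left(-8 + 8\right) + 91} \cdot 37 = \sqrt{2 \cdot 0 + 91} \cdot 37 = \sqrt{0 + 91} \cdot 37 = \sqrt{91} \cdot 37 = 37 \sqrt{91}$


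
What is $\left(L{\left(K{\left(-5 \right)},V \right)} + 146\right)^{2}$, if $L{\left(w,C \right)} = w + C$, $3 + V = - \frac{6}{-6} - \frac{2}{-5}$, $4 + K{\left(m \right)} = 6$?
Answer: $\frac{535824}{25} \approx 21433.0$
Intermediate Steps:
$K{\left(m \right)} = 2$ ($K{\left(m \right)} = -4 + 6 = 2$)
$V = - \frac{8}{5}$ ($V = -3 - \left(-1 - \frac{2}{5}\right) = -3 - - \frac{7}{5} = -3 + \left(1 + \frac{2}{5}\right) = -3 + \frac{7}{5} = - \frac{8}{5} \approx -1.6$)
$L{\left(w,C \right)} = C + w$
$\left(L{\left(K{\left(-5 \right)},V \right)} + 146\right)^{2} = \left(\left(- \frac{8}{5} + 2\right) + 146\right)^{2} = \left(\frac{2}{5} + 146\right)^{2} = \left(\frac{732}{5}\right)^{2} = \frac{535824}{25}$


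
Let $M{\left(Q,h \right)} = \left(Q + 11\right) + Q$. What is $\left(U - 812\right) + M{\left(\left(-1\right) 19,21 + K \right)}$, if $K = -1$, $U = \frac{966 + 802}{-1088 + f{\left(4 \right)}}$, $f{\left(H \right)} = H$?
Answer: $- \frac{227811}{271} \approx -840.63$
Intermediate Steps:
$U = - \frac{442}{271}$ ($U = \frac{966 + 802}{-1088 + 4} = \frac{1768}{-1084} = 1768 \left(- \frac{1}{1084}\right) = - \frac{442}{271} \approx -1.631$)
$M{\left(Q,h \right)} = 11 + 2 Q$ ($M{\left(Q,h \right)} = \left(11 + Q\right) + Q = 11 + 2 Q$)
$\left(U - 812\right) + M{\left(\left(-1\right) 19,21 + K \right)} = \left(- \frac{442}{271} - 812\right) + \left(11 + 2 \left(\left(-1\right) 19\right)\right) = - \frac{220494}{271} + \left(11 + 2 \left(-19\right)\right) = - \frac{220494}{271} + \left(11 - 38\right) = - \frac{220494}{271} - 27 = - \frac{227811}{271}$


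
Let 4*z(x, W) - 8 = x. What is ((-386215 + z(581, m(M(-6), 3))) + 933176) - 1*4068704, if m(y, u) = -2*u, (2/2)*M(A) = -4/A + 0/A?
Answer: -14086383/4 ≈ -3.5216e+6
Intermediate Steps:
M(A) = -4/A (M(A) = -4/A + 0/A = -4/A + 0 = -4/A)
z(x, W) = 2 + x/4
((-386215 + z(581, m(M(-6), 3))) + 933176) - 1*4068704 = ((-386215 + (2 + (¼)*581)) + 933176) - 1*4068704 = ((-386215 + (2 + 581/4)) + 933176) - 4068704 = ((-386215 + 589/4) + 933176) - 4068704 = (-1544271/4 + 933176) - 4068704 = 2188433/4 - 4068704 = -14086383/4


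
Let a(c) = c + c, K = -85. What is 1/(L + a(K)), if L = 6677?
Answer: 1/6507 ≈ 0.00015368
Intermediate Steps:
a(c) = 2*c
1/(L + a(K)) = 1/(6677 + 2*(-85)) = 1/(6677 - 170) = 1/6507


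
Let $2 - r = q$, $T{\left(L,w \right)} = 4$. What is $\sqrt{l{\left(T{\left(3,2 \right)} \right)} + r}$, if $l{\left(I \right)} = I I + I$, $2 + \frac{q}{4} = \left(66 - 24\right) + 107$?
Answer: $i \sqrt{566} \approx 23.791 i$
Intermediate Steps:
$q = 588$ ($q = -8 + 4 \left(\left(66 - 24\right) + 107\right) = -8 + 4 \left(42 + 107\right) = -8 + 4 \cdot 149 = -8 + 596 = 588$)
$r = -586$ ($r = 2 - 588 = -586$)
$l{\left(I \right)} = I + I^{2}$ ($l{\left(I \right)} = I^{2} + I = I + I^{2}$)
$\sqrt{l{\left(T{\left(3,2 \right)} \right)} + r} = \sqrt{4 \left(1 + 4\right) - 586} = \sqrt{4 \cdot 5 - 586} = \sqrt{20 - 586} = \sqrt{-566} = i \sqrt{566}$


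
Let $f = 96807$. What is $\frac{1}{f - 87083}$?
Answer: $\frac{1}{9724} \approx 0.00010284$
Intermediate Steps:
$\frac{1}{f - 87083} = \frac{1}{96807 - 87083} = \frac{1}{9724}$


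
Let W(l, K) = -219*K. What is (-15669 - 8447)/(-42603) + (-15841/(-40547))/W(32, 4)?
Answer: 3908244191/6909695364 ≈ 0.56562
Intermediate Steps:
(-15669 - 8447)/(-42603) + (-15841/(-40547))/W(32, 4) = (-15669 - 8447)/(-42603) + (-15841/(-40547))/((-219*4)) = -24116*(-1/42603) - 15841*(-1/40547)/(-876) = 24116/42603 + (15841/40547)*(-1/876) = 24116/42603 - 217/486564 = 3908244191/6909695364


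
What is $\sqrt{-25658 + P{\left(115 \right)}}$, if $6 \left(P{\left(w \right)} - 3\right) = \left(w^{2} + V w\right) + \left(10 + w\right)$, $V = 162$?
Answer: $5 i \sqrt{813} \approx 142.57 i$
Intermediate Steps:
$P{\left(w \right)} = \frac{14}{3} + \frac{w^{2}}{6} + \frac{163 w}{6}$ ($P{\left(w \right)} = 3 + \frac{\left(w^{2} + 162 w\right) + \left(10 + w\right)}{6} = 3 + \frac{10 + w^{2} + 163 w}{6} = 3 + \left(\frac{5}{3} + \frac{w^{2}}{6} + \frac{163 w}{6}\right) = \frac{14}{3} + \frac{w^{2}}{6} + \frac{163 w}{6}$)
$\sqrt{-25658 + P{\left(115 \right)}} = \sqrt{-25658 + \left(\frac{14}{3} + \frac{115^{2}}{6} + \frac{163}{6} \cdot 115\right)} = \sqrt{-25658 + \left(\frac{14}{3} + \frac{1}{6} \cdot 13225 + \frac{18745}{6}\right)} = \sqrt{-25658 + \left(\frac{14}{3} + \frac{13225}{6} + \frac{18745}{6}\right)} = \sqrt{-25658 + 5333} = \sqrt{-20325} = 5 i \sqrt{813}$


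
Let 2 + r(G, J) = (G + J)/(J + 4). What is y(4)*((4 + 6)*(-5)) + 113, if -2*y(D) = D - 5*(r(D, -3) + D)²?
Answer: -912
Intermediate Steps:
r(G, J) = -2 + (G + J)/(4 + J) (r(G, J) = -2 + (G + J)/(J + 4) = -2 + (G + J)/(4 + J))
y(D) = -D/2 + 5*(-5 + 2*D)²/2 (y(D) = -(D - 5*((-8 + D - 1*(-3))/(4 - 3) + D)²)/2 = -(D - 5*((-8 + D + 3)/1 + D)²)/2 = -(D - 5*(1*(-5 + D) + D)²)/2 = -(D - 5*((-5 + D) + D)²)/2 = -(D - 5*(-5 + 2*D)²)/2 = -D/2 + 5*(-5 + 2*D)²/2)
y(4)*((4 + 6)*(-5)) + 113 = (-½*4 + 5*(-5 + 2*4)²/2)*((4 + 6)*(-5)) + 113 = (-2 + 5*(-5 + 8)²/2)*(10*(-5)) + 113 = (-2 + (5/2)*3²)*(-50) + 113 = (-2 + (5/2)*9)*(-50) + 113 = (-2 + 45/2)*(-50) + 113 = (41/2)*(-50) + 113 = -1025 + 113 = -912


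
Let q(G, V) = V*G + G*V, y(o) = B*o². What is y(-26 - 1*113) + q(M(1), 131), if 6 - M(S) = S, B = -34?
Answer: -655604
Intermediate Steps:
M(S) = 6 - S
y(o) = -34*o²
q(G, V) = 2*G*V (q(G, V) = G*V + G*V = 2*G*V)
y(-26 - 1*113) + q(M(1), 131) = -34*(-26 - 1*113)² + 2*(6 - 1*1)*131 = -34*(-26 - 113)² + 2*(6 - 1)*131 = -34*(-139)² + 2*5*131 = -34*19321 + 1310 = -656914 + 1310 = -655604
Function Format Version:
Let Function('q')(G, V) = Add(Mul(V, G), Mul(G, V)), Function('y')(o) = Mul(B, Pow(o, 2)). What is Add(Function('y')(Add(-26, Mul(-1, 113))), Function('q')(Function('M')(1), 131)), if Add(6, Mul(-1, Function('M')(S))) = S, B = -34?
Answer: -655604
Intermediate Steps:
Function('M')(S) = Add(6, Mul(-1, S))
Function('y')(o) = Mul(-34, Pow(o, 2))
Function('q')(G, V) = Mul(2, G, V) (Function('q')(G, V) = Add(Mul(G, V), Mul(G, V)) = Mul(2, G, V))
Add(Function('y')(Add(-26, Mul(-1, 113))), Function('q')(Function('M')(1), 131)) = Add(Mul(-34, Pow(Add(-26, Mul(-1, 113)), 2)), Mul(2, Add(6, Mul(-1, 1)), 131)) = Add(Mul(-34, Pow(Add(-26, -113), 2)), Mul(2, Add(6, -1), 131)) = Add(Mul(-34, Pow(-139, 2)), Mul(2, 5, 131)) = Add(Mul(-34, 19321), 1310) = Add(-656914, 1310) = -655604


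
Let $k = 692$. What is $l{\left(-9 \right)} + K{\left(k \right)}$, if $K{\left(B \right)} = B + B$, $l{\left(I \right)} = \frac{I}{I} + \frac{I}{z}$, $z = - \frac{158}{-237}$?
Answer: $\frac{2743}{2} \approx 1371.5$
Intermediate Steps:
$z = \frac{2}{3}$ ($z = \left(-158\right) \left(- \frac{1}{237}\right) = \frac{2}{3} \approx 0.66667$)
$l{\left(I \right)} = 1 + \frac{3 I}{2}$ ($l{\left(I \right)} = \frac{I}{I} + \frac{I}{\frac{2}{3}} = 1 + I \frac{3}{2} = 1 + \frac{3 I}{2}$)
$K{\left(B \right)} = 2 B$
$l{\left(-9 \right)} + K{\left(k \right)} = \left(1 + \frac{3}{2} \left(-9\right)\right) + 2 \cdot 692 = \left(1 - \frac{27}{2}\right) + 1384 = - \frac{25}{2} + 1384 = \frac{2743}{2}$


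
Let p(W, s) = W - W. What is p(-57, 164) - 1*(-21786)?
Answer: 21786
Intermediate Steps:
p(W, s) = 0
p(-57, 164) - 1*(-21786) = 0 - 1*(-21786) = 0 + 21786 = 21786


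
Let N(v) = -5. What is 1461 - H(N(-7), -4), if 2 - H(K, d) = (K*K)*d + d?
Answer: 1355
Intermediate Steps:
H(K, d) = 2 - d - d*K² (H(K, d) = 2 - ((K*K)*d + d) = 2 - (K²*d + d) = 2 - (d*K² + d) = 2 - (d + d*K²) = 2 + (-d - d*K²) = 2 - d - d*K²)
1461 - H(N(-7), -4) = 1461 - (2 - 1*(-4) - 1*(-4)*(-5)²) = 1461 - (2 + 4 - 1*(-4)*25) = 1461 - (2 + 4 + 100) = 1461 - 1*106 = 1461 - 106 = 1355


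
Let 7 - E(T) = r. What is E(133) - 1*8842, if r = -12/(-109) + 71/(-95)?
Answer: -91479826/10355 ≈ -8834.4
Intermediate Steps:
r = -6599/10355 (r = -12*(-1/109) + 71*(-1/95) = 12/109 - 71/95 = -6599/10355 ≈ -0.63728)
E(T) = 79084/10355 (E(T) = 7 - 1*(-6599/10355) = 7 + 6599/10355 = 79084/10355)
E(133) - 1*8842 = 79084/10355 - 1*8842 = 79084/10355 - 8842 = -91479826/10355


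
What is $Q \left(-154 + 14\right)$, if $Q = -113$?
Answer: $15820$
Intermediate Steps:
$Q \left(-154 + 14\right) = - 113 \left(-154 + 14\right) = \left(-113\right) \left(-140\right) = 15820$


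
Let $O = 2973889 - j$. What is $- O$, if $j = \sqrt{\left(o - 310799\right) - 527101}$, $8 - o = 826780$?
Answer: $-2973889 + 4 i \sqrt{104042} \approx -2.9739 \cdot 10^{6} + 1290.2 i$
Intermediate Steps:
$o = -826772$ ($o = 8 - 826780 = -826772$)
$j = 4 i \sqrt{104042}$ ($j = \sqrt{\left(-826772 - 310799\right) - 527101} = \sqrt{-1137571 - 527101} = \sqrt{-1664672} = 4 i \sqrt{104042} \approx 1290.2 i$)
$O = 2973889 - 4 i \sqrt{104042} \approx 2.9739 \cdot 10^{6} - 1290.2 i$
$- O = - (2973889 - 4 i \sqrt{104042}) = -2973889 + 4 i \sqrt{104042}$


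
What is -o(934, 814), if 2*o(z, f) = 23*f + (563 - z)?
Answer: -18351/2 ≈ -9175.5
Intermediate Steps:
o(z, f) = 563/2 - z/2 + 23*f/2 (o(z, f) = (23*f + (563 - z))/2 = (563 - z + 23*f)/2 = 563/2 - z/2 + 23*f/2)
-o(934, 814) = -(563/2 - 1/2*934 + (23/2)*814) = -(563/2 - 467 + 9361) = -1*18351/2 = -18351/2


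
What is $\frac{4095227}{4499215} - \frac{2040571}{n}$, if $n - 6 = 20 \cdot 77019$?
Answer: $- \frac{2872737314143}{6930527796990} \approx -0.41451$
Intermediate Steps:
$n = 1540386$ ($n = 6 + 20 \cdot 77019 = 6 + 1540380 = 1540386$)
$\frac{4095227}{4499215} - \frac{2040571}{n} = \frac{4095227}{4499215} - \frac{2040571}{1540386} = - \frac{2872737314143}{6930527796990}$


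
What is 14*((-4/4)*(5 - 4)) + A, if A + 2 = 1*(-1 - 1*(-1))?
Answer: -16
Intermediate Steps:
A = -2 (A = -2 + 1*(-1 - 1*(-1)) = -2 + 1*(-1 + 1) = -2 + 1*0 = -2 + 0 = -2)
14*((-4/4)*(5 - 4)) + A = 14*((-4/4)*(5 - 4)) - 2 = 14*(-4*¼*1) - 2 = 14*(-1*1) - 2 = 14*(-1) - 2 = -14 - 2 = -16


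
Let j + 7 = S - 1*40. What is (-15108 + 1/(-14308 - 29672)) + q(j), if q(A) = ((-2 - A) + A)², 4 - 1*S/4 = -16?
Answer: -664273921/43980 ≈ -15104.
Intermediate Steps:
S = 80 (S = 16 - 4*(-16) = 16 + 64 = 80)
j = 33 (j = -7 + (80 - 1*40) = -7 + (80 - 40) = -7 + 40 = 33)
q(A) = 4 (q(A) = (-2)² = 4)
(-15108 + 1/(-14308 - 29672)) + q(j) = (-15108 + 1/(-14308 - 29672)) + 4 = (-15108 + 1/(-43980)) + 4 = (-15108 - 1/43980) + 4 = -664449841/43980 + 4 = -664273921/43980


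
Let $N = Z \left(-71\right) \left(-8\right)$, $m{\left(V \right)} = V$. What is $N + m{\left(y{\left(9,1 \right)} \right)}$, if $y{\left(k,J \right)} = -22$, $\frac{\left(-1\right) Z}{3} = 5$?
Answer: $-8542$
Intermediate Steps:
$Z = -15$ ($Z = \left(-3\right) 5 = -15$)
$N = -8520$ ($N = \left(-15\right) \left(-71\right) \left(-8\right) = 1065 \left(-8\right) = -8520$)
$N + m{\left(y{\left(9,1 \right)} \right)} = -8520 - 22 = -8542$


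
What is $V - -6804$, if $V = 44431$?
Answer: $51235$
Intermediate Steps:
$V - -6804 = 44431 - -6804 = 44431 + 6804 = 51235$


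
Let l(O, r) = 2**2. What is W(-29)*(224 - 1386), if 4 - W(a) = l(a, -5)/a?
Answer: -139440/29 ≈ -4808.3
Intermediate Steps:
l(O, r) = 4
W(a) = 4 - 4/a
W(-29)*(224 - 1386) = (4 - 4/(-29))*(224 - 1386) = (4 - 4*(-1/29))*(-1162) = (4 + 4/29)*(-1162) = (120/29)*(-1162) = -139440/29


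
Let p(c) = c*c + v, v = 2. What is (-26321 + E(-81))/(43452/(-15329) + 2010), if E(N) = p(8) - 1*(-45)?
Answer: -200886545/15383919 ≈ -13.058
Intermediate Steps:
p(c) = 2 + c**2 (p(c) = c*c + 2 = c**2 + 2 = 2 + c**2)
E(N) = 111 (E(N) = (2 + 8**2) - 1*(-45) = (2 + 64) + 45 = 66 + 45 = 111)
(-26321 + E(-81))/(43452/(-15329) + 2010) = (-26321 + 111)/(43452/(-15329) + 2010) = -26210/(43452*(-1/15329) + 2010) = -26210/(-43452/15329 + 2010) = -26210/30767838/15329 = -26210*15329/30767838 = -200886545/15383919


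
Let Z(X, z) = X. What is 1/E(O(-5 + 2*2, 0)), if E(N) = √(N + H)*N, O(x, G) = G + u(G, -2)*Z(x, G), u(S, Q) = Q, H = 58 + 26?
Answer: √86/172 ≈ 0.053916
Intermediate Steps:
H = 84
O(x, G) = G - 2*x
E(N) = N*√(84 + N) (E(N) = √(N + 84)*N = √(84 + N)*N = N*√(84 + N))
1/E(O(-5 + 2*2, 0)) = 1/((0 - 2*(-5 + 2*2))*√(84 + (0 - 2*(-5 + 2*2)))) = 1/((0 - 2*(-5 + 4))*√(84 + (0 - 2*(-5 + 4)))) = 1/((0 - 2*(-1))*√(84 + (0 - 2*(-1)))) = 1/((0 + 2)*√(84 + (0 + 2))) = 1/(2*√(84 + 2)) = 1/(2*√86) = √86/172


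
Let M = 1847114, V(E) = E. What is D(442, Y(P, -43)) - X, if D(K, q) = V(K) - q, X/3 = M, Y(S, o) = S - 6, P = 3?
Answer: -5540897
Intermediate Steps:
Y(S, o) = -6 + S
X = 5541342 (X = 3*1847114 = 5541342)
D(K, q) = K - q
D(442, Y(P, -43)) - X = (442 - (-6 + 3)) - 1*5541342 = (442 - 1*(-3)) - 5541342 = (442 + 3) - 5541342 = 445 - 5541342 = -5540897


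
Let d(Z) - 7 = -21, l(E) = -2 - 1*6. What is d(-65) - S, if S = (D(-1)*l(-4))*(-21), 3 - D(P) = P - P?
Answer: -518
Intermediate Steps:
l(E) = -8 (l(E) = -2 - 6 = -8)
d(Z) = -14 (d(Z) = 7 - 21 = -14)
D(P) = 3 (D(P) = 3 - (P - P) = 3 - 1*0 = 3 + 0 = 3)
S = 504 (S = (3*(-8))*(-21) = -24*(-21) = 504)
d(-65) - S = -14 - 1*504 = -14 - 504 = -518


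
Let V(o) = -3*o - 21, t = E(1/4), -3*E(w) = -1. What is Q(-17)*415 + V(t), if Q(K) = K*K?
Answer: 119913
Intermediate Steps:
E(w) = 1/3 (E(w) = -1/3*(-1) = 1/3)
t = 1/3 ≈ 0.33333
Q(K) = K**2
V(o) = -21 - 3*o
Q(-17)*415 + V(t) = (-17)**2*415 + (-21 - 3*1/3) = 289*415 + (-21 - 1) = 119935 - 22 = 119913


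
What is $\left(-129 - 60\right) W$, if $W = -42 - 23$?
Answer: $12285$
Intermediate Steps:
$W = -65$
$\left(-129 - 60\right) W = \left(-129 - 60\right) \left(-65\right) = \left(-189\right) \left(-65\right) = 12285$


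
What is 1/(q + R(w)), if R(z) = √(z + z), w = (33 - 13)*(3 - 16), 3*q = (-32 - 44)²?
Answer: 2166/4170857 - 9*I*√130/16683428 ≈ 0.00051932 - 6.1508e-6*I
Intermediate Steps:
q = 5776/3 (q = (-32 - 44)²/3 = (⅓)*(-76)² = (⅓)*5776 = 5776/3 ≈ 1925.3)
w = -260 (w = 20*(-13) = -260)
R(z) = √2*√z (R(z) = √(2*z) = √2*√z)
1/(q + R(w)) = 1/(5776/3 + √2*√(-260)) = 1/(5776/3 + √2*(2*I*√65)) = 1/(5776/3 + 2*I*√130)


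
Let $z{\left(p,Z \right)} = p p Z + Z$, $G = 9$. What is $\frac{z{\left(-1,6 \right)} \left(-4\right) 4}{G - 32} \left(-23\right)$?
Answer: $-192$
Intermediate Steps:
$z{\left(p,Z \right)} = Z + Z p^{2}$ ($z{\left(p,Z \right)} = p^{2} Z + Z = Z p^{2} + Z = Z + Z p^{2}$)
$\frac{z{\left(-1,6 \right)} \left(-4\right) 4}{G - 32} \left(-23\right) = \frac{6 \left(1 + \left(-1\right)^{2}\right) \left(-4\right) 4}{9 - 32} \left(-23\right) = \frac{6 \left(1 + 1\right) \left(-4\right) 4}{-23} \left(-23\right) = - \frac{6 \cdot 2 \left(-4\right) 4}{23} \left(-23\right) = - \frac{12 \left(-4\right) 4}{23} \left(-23\right) = - \frac{\left(-48\right) 4}{23} \left(-23\right) = \left(- \frac{1}{23}\right) \left(-192\right) \left(-23\right) = \frac{192}{23} \left(-23\right) = -192$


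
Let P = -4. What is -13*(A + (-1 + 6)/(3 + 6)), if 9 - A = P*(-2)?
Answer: -182/9 ≈ -20.222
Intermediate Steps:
A = 1 (A = 9 - (-4)*(-2) = 9 - 1*8 = 9 - 8 = 1)
-13*(A + (-1 + 6)/(3 + 6)) = -13*(1 + (-1 + 6)/(3 + 6)) = -13*(1 + 5/9) = -13*14/9 = -182/9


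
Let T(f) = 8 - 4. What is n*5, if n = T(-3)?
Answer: 20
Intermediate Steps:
T(f) = 4
n = 4
n*5 = 4*5 = 20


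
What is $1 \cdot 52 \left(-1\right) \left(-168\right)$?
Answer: $8736$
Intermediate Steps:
$1 \cdot 52 \left(-1\right) \left(-168\right) = 52 \left(-1\right) \left(-168\right) = \left(-52\right) \left(-168\right) = 8736$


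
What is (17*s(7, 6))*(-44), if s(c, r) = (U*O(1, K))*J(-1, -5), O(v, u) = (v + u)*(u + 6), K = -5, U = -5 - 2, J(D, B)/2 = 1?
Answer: -41888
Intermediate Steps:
J(D, B) = 2 (J(D, B) = 2*1 = 2)
U = -7
O(v, u) = (6 + u)*(u + v) (O(v, u) = (u + v)*(6 + u) = (6 + u)*(u + v))
s(c, r) = 56 (s(c, r) = -7*((-5)**2 + 6*(-5) + 6*1 - 5*1)*2 = -7*(25 - 30 + 6 - 5)*2 = -7*(-4)*2 = 28*2 = 56)
(17*s(7, 6))*(-44) = (17*56)*(-44) = 952*(-44) = -41888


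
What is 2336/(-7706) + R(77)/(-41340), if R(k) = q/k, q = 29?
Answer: -3718065977/12264792540 ≈ -0.30315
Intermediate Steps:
R(k) = 29/k
2336/(-7706) + R(77)/(-41340) = 2336/(-7706) + (29/77)/(-41340) = 2336*(-1/7706) + (29*(1/77))*(-1/41340) = -1168/3853 + (29/77)*(-1/41340) = -1168/3853 - 29/3183180 = -3718065977/12264792540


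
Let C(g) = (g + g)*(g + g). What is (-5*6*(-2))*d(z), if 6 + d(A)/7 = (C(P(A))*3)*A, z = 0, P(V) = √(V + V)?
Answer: -2520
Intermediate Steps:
P(V) = √2*√V (P(V) = √(2*V) = √2*√V)
C(g) = 4*g² (C(g) = (2*g)*(2*g) = 4*g²)
d(A) = -42 + 168*A² (d(A) = -42 + 7*(((4*(√2*√A)²)*3)*A) = -42 + 7*(((4*(2*A))*3)*A) = -42 + 7*(((8*A)*3)*A) = -42 + 7*((24*A)*A) = -42 + 7*(24*A²) = -42 + 168*A²)
(-5*6*(-2))*d(z) = (-5*6*(-2))*(-42 + 168*0²) = (-30*(-2))*(-42 + 168*0) = 60*(-42 + 0) = 60*(-42) = -2520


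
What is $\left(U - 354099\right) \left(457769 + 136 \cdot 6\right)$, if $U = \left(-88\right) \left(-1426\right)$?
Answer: $-104837575435$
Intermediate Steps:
$U = 125488$
$\left(U - 354099\right) \left(457769 + 136 \cdot 6\right) = \left(125488 - 354099\right) \left(457769 + 136 \cdot 6\right) = - 228611 \left(457769 + 816\right) = \left(-228611\right) 458585 = -104837575435$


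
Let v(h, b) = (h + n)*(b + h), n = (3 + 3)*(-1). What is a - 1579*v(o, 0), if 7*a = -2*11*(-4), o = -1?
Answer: -77283/7 ≈ -11040.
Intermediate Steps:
n = -6 (n = 6*(-1) = -6)
a = 88/7 (a = (-2*11*(-4))/7 = (-22*(-4))/7 = (⅐)*88 = 88/7 ≈ 12.571)
v(h, b) = (-6 + h)*(b + h) (v(h, b) = (h - 6)*(b + h) = (-6 + h)*(b + h))
a - 1579*v(o, 0) = 88/7 - 1579*((-1)² - 6*0 - 6*(-1) + 0*(-1)) = 88/7 - 1579*(1 + 0 + 6 + 0) = 88/7 - 1579*7 = 88/7 - 11053 = -77283/7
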